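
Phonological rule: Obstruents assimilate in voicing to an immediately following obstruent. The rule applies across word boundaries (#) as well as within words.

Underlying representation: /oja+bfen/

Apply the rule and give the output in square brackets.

[oja+pfen]

/b/ before /f/ (voiceless) → [p]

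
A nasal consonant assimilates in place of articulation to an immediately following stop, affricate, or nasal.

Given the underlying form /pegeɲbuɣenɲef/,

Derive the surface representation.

/ɲ/ before /b/ (labial) → [m]
/n/ before /ɲ/ (palatal) → [ɲ]

[pegembuɣeɲɲef]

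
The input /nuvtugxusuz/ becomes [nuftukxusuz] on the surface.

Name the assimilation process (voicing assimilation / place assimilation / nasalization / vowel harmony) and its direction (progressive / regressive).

voicing assimilation, regressive

/v/→[f] /g/→[k].
Each target copies a feature from the following segment, so the direction is regressive.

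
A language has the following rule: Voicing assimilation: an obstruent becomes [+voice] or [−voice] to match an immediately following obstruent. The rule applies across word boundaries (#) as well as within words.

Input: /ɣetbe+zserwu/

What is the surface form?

[ɣedbe+sserwu]

/t/ before /b/ (voiced) → [d]
/z/ before /s/ (voiceless) → [s]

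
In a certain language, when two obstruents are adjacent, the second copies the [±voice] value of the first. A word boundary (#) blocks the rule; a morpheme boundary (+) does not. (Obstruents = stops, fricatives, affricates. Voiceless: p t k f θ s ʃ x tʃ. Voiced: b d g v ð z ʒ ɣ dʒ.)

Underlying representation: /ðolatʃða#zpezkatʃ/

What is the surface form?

/ð/ after /tʃ/ (voiceless) → [θ]
/p/ after /z/ (voiced) → [b]
/k/ after /z/ (voiced) → [g]

[ðolatʃθa#zbezgatʃ]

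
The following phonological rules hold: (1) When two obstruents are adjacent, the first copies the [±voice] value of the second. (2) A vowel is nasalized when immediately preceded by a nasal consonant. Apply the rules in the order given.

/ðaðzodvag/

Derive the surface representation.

Rule 1: no segment meets the rule's conditions; no change.
After rule 1: ðaðzodvag
Rule 2: no segment meets the rule's conditions; no change.

[ðaðzodvag]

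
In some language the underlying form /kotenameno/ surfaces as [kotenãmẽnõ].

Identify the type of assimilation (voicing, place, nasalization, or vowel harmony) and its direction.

/a/→[ã] /e/→[ẽ] /o/→[õ].
Each target copies a feature from the preceding segment, so the direction is progressive.

nasalization, progressive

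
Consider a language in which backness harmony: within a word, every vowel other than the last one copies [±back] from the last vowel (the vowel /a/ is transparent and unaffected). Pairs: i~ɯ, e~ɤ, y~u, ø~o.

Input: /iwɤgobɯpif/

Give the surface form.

/ɤ/ harmonizes with /i/ ([-back]) → [e]
/o/ harmonizes with /i/ ([-back]) → [ø]
/ɯ/ harmonizes with /i/ ([-back]) → [i]

[iwegøbipif]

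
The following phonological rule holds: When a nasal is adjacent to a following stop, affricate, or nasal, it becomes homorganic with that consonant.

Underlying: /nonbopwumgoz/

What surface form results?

/n/ before /b/ (labial) → [m]
/m/ before /g/ (velar) → [ŋ]

[nombopwuŋgoz]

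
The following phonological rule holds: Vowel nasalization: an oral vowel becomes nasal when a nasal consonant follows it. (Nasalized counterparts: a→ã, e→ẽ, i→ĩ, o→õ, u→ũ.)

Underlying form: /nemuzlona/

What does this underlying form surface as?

[nẽmuzlõna]

/e/ before nasal /m/ → [ẽ]
/o/ before nasal /n/ → [õ]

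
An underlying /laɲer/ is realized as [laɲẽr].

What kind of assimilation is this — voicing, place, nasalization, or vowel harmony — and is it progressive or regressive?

/e/→[ẽ].
Each target copies a feature from the preceding segment, so the direction is progressive.

nasalization, progressive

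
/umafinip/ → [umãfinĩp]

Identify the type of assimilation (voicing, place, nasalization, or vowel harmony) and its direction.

/a/→[ã] /i/→[ĩ].
Each target copies a feature from the preceding segment, so the direction is progressive.

nasalization, progressive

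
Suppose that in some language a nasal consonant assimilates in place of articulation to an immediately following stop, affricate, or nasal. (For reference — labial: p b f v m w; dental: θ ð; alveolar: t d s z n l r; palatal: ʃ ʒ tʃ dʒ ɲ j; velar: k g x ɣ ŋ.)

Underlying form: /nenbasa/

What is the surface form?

[nembasa]

/n/ before /b/ (labial) → [m]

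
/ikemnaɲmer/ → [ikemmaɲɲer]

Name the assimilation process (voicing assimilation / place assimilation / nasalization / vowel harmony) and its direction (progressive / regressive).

place assimilation, progressive

/n/→[m] /m/→[ɲ].
Each target copies a feature from the preceding segment, so the direction is progressive.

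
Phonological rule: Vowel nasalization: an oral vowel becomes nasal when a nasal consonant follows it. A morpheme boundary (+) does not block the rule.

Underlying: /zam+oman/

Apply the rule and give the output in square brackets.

[zãm+õmãn]

/a/ before nasal /m/ → [ã]
/o/ before nasal /m/ → [õ]
/a/ before nasal /n/ → [ã]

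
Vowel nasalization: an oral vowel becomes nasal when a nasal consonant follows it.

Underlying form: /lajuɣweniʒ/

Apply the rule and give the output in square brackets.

/e/ before nasal /n/ → [ẽ]

[lajuɣwẽniʒ]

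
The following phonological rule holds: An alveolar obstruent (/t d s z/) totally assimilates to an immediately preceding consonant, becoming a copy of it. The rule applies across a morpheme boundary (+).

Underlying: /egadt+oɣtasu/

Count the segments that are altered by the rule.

2

/t/ after /d/ → [d] (total assimilation)
/t/ after /ɣ/ → [ɣ] (total assimilation)
2 segments change.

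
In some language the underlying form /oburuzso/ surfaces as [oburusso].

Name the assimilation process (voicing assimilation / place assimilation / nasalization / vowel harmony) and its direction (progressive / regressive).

voicing assimilation, regressive

/z/→[s].
Each target copies a feature from the following segment, so the direction is regressive.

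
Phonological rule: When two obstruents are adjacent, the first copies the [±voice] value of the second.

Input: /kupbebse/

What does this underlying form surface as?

/p/ before /b/ (voiced) → [b]
/b/ before /s/ (voiceless) → [p]

[kubbepse]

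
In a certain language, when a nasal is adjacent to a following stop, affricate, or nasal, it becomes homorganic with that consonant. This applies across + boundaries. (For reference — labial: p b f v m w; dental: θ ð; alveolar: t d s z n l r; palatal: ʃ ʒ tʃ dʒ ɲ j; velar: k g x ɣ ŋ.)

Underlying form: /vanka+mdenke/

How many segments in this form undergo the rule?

3

/n/ before /k/ (velar) → [ŋ]
/m/ before /d/ (alveolar) → [n]
/n/ before /k/ (velar) → [ŋ]
3 segments change.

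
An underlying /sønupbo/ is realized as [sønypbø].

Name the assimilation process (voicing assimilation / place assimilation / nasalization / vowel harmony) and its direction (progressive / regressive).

/u/→[y] /o/→[ø].
Vowels agree with the first vowel, so the harmony is progressive.

vowel harmony, progressive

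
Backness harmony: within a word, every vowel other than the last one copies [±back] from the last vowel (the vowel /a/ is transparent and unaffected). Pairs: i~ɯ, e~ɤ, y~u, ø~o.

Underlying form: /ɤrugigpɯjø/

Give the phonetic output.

/ɤ/ harmonizes with /ø/ ([-back]) → [e]
/u/ harmonizes with /ø/ ([-back]) → [y]
/ɯ/ harmonizes with /ø/ ([-back]) → [i]

[erygigpijø]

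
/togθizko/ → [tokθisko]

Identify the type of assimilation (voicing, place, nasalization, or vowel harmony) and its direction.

/g/→[k] /z/→[s].
Each target copies a feature from the following segment, so the direction is regressive.

voicing assimilation, regressive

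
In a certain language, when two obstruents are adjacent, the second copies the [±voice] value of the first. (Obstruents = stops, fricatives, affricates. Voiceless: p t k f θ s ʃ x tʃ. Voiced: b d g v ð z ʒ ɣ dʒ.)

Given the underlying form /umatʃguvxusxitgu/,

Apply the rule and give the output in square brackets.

/g/ after /tʃ/ (voiceless) → [k]
/x/ after /v/ (voiced) → [ɣ]
/g/ after /t/ (voiceless) → [k]

[umatʃkuvɣusxitku]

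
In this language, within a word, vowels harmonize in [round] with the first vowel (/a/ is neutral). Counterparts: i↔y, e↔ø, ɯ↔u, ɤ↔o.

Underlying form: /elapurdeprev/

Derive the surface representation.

[elapɯrdeprev]

/u/ harmonizes with /e/ ([-round]) → [ɯ]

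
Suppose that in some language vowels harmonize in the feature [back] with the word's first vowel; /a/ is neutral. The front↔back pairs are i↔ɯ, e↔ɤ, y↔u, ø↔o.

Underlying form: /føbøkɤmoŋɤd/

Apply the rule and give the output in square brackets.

[føbøkemøŋed]

/ɤ/ harmonizes with /ø/ ([-back]) → [e]
/o/ harmonizes with /ø/ ([-back]) → [ø]
/ɤ/ harmonizes with /ø/ ([-back]) → [e]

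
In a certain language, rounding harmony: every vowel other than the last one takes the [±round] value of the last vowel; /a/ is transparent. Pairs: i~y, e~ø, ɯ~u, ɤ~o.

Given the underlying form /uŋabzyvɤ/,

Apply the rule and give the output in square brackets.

/u/ harmonizes with /ɤ/ ([-round]) → [ɯ]
/y/ harmonizes with /ɤ/ ([-round]) → [i]

[ɯŋabzivɤ]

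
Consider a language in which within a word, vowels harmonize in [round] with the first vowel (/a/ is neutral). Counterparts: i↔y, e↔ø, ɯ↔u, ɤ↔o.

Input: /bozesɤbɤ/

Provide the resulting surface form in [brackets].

/e/ harmonizes with /o/ ([+round]) → [ø]
/ɤ/ harmonizes with /o/ ([+round]) → [o]
/ɤ/ harmonizes with /o/ ([+round]) → [o]

[bozøsobo]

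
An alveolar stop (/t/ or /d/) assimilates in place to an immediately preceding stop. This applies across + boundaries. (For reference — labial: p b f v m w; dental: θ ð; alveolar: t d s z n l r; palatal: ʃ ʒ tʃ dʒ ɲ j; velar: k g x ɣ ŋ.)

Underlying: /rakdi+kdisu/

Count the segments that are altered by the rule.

/d/ after /k/ (velar) → [g]
/d/ after /k/ (velar) → [g]
2 segments change.

2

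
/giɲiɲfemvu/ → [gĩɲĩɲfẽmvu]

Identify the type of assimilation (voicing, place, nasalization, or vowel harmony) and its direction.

nasalization, regressive

/i/→[ĩ] /i/→[ĩ] /e/→[ẽ].
Each target copies a feature from the following segment, so the direction is regressive.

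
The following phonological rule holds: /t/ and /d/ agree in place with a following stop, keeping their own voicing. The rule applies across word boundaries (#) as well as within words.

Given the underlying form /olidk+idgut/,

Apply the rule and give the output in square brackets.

[oligk+iggut]

/d/ before /k/ (velar) → [g]
/d/ before /g/ (velar) → [g]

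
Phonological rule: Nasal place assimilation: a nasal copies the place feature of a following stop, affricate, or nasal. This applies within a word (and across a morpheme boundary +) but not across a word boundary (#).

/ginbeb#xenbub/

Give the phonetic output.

[gimbeb#xembub]

/n/ before /b/ (labial) → [m]
/n/ before /b/ (labial) → [m]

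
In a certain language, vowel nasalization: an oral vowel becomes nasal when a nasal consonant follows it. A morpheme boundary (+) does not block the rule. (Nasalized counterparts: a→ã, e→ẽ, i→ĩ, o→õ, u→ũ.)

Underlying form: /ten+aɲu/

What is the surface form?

/e/ before nasal /n/ → [ẽ]
/a/ before nasal /ɲ/ → [ã]

[tẽn+ãɲu]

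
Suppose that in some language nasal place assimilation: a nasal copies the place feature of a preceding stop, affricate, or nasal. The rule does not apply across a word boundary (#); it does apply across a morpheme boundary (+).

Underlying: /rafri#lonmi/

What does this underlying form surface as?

[rafri#lonni]

/m/ after /n/ (alveolar) → [n]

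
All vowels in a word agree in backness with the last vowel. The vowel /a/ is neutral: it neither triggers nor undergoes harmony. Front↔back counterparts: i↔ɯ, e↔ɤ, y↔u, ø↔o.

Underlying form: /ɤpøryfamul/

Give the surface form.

/ø/ harmonizes with /u/ ([+back]) → [o]
/y/ harmonizes with /u/ ([+back]) → [u]

[ɤporufamul]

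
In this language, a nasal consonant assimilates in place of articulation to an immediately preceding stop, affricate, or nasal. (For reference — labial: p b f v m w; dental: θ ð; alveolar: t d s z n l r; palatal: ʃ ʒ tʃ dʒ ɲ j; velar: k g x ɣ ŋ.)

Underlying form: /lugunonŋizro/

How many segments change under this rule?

1

/ŋ/ after /n/ (alveolar) → [n]
1 segment changes.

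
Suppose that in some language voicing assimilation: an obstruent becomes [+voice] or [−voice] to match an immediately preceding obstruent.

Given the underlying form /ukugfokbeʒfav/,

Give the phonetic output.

/f/ after /g/ (voiced) → [v]
/b/ after /k/ (voiceless) → [p]
/f/ after /ʒ/ (voiced) → [v]

[ukugvokpeʒvav]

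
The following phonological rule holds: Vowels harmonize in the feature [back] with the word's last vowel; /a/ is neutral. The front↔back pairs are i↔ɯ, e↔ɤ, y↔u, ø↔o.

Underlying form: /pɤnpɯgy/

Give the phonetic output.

[penpigy]

/ɤ/ harmonizes with /y/ ([-back]) → [e]
/ɯ/ harmonizes with /y/ ([-back]) → [i]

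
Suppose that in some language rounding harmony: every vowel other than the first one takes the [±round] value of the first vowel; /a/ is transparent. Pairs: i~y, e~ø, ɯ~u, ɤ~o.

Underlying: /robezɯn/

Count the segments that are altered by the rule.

2

/e/ harmonizes with /o/ ([+round]) → [ø]
/ɯ/ harmonizes with /o/ ([+round]) → [u]
2 segments change.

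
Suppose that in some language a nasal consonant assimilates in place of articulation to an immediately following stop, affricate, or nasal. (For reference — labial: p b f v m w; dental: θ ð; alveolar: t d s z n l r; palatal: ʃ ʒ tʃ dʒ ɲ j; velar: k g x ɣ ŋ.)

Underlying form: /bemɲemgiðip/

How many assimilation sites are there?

/m/ before /ɲ/ (palatal) → [ɲ]
/m/ before /g/ (velar) → [ŋ]
2 segments change.

2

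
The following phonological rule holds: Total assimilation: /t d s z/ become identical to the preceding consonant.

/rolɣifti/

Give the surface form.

/t/ after /f/ → [f] (total assimilation)

[rolɣiffi]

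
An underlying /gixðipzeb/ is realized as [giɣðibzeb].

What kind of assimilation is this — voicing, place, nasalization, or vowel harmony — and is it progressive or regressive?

voicing assimilation, regressive

/x/→[ɣ] /p/→[b].
Each target copies a feature from the following segment, so the direction is regressive.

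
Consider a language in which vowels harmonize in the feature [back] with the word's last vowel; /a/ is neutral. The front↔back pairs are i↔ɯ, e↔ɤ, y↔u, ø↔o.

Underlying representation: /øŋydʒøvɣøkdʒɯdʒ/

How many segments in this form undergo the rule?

/ø/ harmonizes with /ɯ/ ([+back]) → [o]
/y/ harmonizes with /ɯ/ ([+back]) → [u]
/ø/ harmonizes with /ɯ/ ([+back]) → [o]
/ø/ harmonizes with /ɯ/ ([+back]) → [o]
4 segments change.

4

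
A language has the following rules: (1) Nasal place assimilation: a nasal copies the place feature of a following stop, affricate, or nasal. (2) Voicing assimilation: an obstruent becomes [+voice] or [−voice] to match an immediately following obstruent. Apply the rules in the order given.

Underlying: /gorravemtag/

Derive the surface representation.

Rule 1: /m/ before /t/ (alveolar) → [n]
After rule 1: gorraventag
Rule 2: no segment meets the rule's conditions; no change.

[gorraventag]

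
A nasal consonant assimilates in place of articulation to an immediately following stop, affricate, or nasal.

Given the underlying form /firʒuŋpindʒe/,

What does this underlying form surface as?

[firʒumpiɲdʒe]

/ŋ/ before /p/ (labial) → [m]
/n/ before /dʒ/ (palatal) → [ɲ]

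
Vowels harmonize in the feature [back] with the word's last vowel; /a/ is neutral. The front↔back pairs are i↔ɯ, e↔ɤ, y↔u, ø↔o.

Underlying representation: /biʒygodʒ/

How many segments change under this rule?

2

/i/ harmonizes with /o/ ([+back]) → [ɯ]
/y/ harmonizes with /o/ ([+back]) → [u]
2 segments change.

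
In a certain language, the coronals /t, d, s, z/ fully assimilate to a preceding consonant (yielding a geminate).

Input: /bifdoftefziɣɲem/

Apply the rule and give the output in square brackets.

/d/ after /f/ → [f] (total assimilation)
/t/ after /f/ → [f] (total assimilation)
/z/ after /f/ → [f] (total assimilation)

[biffoffeffiɣɲem]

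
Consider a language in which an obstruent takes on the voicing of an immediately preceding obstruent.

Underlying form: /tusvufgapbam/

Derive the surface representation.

/v/ after /s/ (voiceless) → [f]
/g/ after /f/ (voiceless) → [k]
/b/ after /p/ (voiceless) → [p]

[tusfufkappam]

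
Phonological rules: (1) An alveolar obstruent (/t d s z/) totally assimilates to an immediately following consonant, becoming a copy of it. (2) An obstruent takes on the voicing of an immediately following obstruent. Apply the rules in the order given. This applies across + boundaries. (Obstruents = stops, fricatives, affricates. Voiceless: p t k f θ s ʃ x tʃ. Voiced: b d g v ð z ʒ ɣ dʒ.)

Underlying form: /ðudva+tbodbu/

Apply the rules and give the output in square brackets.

[ðuvva+bbobbu]

Rule 1: /d/ before /v/ → [v] (total assimilation)
Rule 1: /t/ before /b/ → [b] (total assimilation)
Rule 1: /d/ before /b/ → [b] (total assimilation)
After rule 1: ðuvva+bbobbu
Rule 2: no segment meets the rule's conditions; no change.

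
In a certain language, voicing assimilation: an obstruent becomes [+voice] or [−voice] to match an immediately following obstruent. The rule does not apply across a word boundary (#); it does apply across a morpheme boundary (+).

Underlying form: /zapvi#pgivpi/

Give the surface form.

/p/ before /v/ (voiced) → [b]
/p/ before /g/ (voiced) → [b]
/v/ before /p/ (voiceless) → [f]

[zabvi#bgifpi]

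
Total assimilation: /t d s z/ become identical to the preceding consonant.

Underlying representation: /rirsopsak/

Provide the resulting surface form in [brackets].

/s/ after /r/ → [r] (total assimilation)
/s/ after /p/ → [p] (total assimilation)

[rirroppak]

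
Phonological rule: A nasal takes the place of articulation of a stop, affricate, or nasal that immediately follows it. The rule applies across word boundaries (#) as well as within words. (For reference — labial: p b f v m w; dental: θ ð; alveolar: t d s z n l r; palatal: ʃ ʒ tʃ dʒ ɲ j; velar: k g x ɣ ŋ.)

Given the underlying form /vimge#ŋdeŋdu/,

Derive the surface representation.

[viŋge#ndendu]

/m/ before /g/ (velar) → [ŋ]
/ŋ/ before /d/ (alveolar) → [n]
/ŋ/ before /d/ (alveolar) → [n]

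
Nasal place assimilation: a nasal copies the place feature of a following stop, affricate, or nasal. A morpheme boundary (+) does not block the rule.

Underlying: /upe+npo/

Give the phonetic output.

[upe+mpo]

/n/ before /p/ (labial) → [m]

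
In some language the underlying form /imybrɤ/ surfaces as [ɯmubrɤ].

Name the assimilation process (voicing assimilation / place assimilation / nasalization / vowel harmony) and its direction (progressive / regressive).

/i/→[ɯ] /y/→[u].
Vowels agree with the last vowel, so the harmony is regressive.

vowel harmony, regressive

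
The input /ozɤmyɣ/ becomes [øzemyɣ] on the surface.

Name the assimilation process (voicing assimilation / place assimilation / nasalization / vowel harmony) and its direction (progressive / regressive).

/o/→[ø] /ɤ/→[e].
Vowels agree with the last vowel, so the harmony is regressive.

vowel harmony, regressive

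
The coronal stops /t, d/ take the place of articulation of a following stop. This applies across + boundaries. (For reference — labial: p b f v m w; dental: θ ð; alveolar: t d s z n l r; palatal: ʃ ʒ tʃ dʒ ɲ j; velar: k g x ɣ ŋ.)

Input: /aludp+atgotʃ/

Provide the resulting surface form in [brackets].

[alubp+akgotʃ]

/d/ before /p/ (labial) → [b]
/t/ before /g/ (velar) → [k]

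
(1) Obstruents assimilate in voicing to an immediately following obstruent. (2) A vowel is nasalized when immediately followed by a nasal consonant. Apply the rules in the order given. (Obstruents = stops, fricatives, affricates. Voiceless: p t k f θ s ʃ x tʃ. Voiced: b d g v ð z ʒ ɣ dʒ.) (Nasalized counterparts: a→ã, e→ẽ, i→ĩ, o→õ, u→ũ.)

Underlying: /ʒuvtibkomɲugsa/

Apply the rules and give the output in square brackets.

[ʒuftipkõmɲuksa]

Rule 1: /v/ before /t/ (voiceless) → [f]
Rule 1: /b/ before /k/ (voiceless) → [p]
Rule 1: /g/ before /s/ (voiceless) → [k]
After rule 1: ʒuftipkomɲuksa
Rule 2: /o/ before nasal /m/ → [õ]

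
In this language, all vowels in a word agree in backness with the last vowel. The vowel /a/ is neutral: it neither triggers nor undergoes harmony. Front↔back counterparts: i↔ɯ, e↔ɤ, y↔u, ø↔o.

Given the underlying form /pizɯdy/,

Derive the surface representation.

/ɯ/ harmonizes with /y/ ([-back]) → [i]

[pizidy]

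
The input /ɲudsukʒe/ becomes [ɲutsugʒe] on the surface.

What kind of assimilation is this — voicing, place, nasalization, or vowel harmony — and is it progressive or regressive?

voicing assimilation, regressive

/d/→[t] /k/→[g].
Each target copies a feature from the following segment, so the direction is regressive.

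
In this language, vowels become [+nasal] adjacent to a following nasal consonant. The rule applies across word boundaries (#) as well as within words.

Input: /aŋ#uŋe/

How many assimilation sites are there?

/a/ before nasal /ŋ/ → [ã]
/u/ before nasal /ŋ/ → [ũ]
2 segments change.

2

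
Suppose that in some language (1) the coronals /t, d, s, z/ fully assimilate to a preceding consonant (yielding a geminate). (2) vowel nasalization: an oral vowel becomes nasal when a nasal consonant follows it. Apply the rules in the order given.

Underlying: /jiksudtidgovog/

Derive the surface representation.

Rule 1: /s/ after /k/ → [k] (total assimilation)
Rule 1: /t/ after /d/ → [d] (total assimilation)
After rule 1: jikkuddidgovog
Rule 2: no segment meets the rule's conditions; no change.

[jikkuddidgovog]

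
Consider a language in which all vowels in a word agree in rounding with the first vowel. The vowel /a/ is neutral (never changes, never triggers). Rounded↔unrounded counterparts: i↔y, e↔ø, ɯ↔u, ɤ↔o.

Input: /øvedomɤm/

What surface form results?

[øvødomom]

/e/ harmonizes with /ø/ ([+round]) → [ø]
/ɤ/ harmonizes with /ø/ ([+round]) → [o]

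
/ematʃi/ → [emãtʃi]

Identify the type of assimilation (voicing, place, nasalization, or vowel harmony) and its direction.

nasalization, progressive

/a/→[ã].
Each target copies a feature from the preceding segment, so the direction is progressive.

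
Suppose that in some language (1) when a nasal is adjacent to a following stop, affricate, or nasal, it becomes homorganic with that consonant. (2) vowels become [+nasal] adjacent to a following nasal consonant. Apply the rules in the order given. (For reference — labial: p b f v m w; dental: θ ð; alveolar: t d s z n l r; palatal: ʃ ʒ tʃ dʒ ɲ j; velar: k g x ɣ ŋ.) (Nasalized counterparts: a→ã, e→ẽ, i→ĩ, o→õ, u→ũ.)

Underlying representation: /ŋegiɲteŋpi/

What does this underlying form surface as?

[ŋegĩntẽmpi]

Rule 1: /ɲ/ before /t/ (alveolar) → [n]
Rule 1: /ŋ/ before /p/ (labial) → [m]
After rule 1: ŋegintempi
Rule 2: /i/ before nasal /n/ → [ĩ]
Rule 2: /e/ before nasal /m/ → [ẽ]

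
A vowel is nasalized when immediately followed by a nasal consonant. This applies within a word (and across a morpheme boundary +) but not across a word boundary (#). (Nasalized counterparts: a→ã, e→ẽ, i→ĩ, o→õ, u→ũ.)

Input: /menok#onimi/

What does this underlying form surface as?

[mẽnok#õnĩmi]

/e/ before nasal /n/ → [ẽ]
/o/ before nasal /n/ → [õ]
/i/ before nasal /m/ → [ĩ]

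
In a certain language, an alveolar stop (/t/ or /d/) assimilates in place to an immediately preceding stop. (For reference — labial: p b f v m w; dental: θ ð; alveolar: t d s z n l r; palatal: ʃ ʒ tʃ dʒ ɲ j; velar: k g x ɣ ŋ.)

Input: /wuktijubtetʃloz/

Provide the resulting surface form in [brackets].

/t/ after /k/ (velar) → [k]
/t/ after /b/ (labial) → [p]

[wukkijubpetʃloz]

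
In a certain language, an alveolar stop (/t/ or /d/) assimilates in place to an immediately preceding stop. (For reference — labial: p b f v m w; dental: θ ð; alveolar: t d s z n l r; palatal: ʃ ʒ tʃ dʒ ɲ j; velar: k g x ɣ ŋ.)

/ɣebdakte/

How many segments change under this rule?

2

/d/ after /b/ (labial) → [b]
/t/ after /k/ (velar) → [k]
2 segments change.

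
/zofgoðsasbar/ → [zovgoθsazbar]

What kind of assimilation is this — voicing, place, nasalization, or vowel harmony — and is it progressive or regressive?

/f/→[v] /ð/→[θ] /s/→[z].
Each target copies a feature from the following segment, so the direction is regressive.

voicing assimilation, regressive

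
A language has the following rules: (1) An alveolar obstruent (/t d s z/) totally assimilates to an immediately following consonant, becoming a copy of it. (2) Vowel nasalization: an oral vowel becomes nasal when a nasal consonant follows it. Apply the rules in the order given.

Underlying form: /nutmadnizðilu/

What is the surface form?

Rule 1: /t/ before /m/ → [m] (total assimilation)
Rule 1: /d/ before /n/ → [n] (total assimilation)
Rule 1: /z/ before /ð/ → [ð] (total assimilation)
After rule 1: nummanniððilu
Rule 2: /u/ before nasal /m/ → [ũ]
Rule 2: /a/ before nasal /n/ → [ã]

[nũmmãnniððilu]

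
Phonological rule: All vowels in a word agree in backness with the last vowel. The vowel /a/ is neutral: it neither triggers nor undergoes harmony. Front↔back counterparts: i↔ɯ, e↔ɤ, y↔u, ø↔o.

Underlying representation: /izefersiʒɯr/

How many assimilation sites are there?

/i/ harmonizes with /ɯ/ ([+back]) → [ɯ]
/e/ harmonizes with /ɯ/ ([+back]) → [ɤ]
/e/ harmonizes with /ɯ/ ([+back]) → [ɤ]
/i/ harmonizes with /ɯ/ ([+back]) → [ɯ]
4 segments change.

4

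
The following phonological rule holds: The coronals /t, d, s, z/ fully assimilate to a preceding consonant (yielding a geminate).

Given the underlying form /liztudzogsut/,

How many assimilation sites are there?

/t/ after /z/ → [z] (total assimilation)
/z/ after /d/ → [d] (total assimilation)
/s/ after /g/ → [g] (total assimilation)
3 segments change.

3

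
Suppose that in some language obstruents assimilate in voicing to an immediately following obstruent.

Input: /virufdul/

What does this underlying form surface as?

[viruvdul]

/f/ before /d/ (voiced) → [v]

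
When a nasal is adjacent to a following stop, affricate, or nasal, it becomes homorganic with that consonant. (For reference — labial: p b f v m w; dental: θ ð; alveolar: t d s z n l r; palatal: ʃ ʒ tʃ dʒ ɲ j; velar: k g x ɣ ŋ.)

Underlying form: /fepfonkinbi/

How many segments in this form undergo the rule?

/n/ before /k/ (velar) → [ŋ]
/n/ before /b/ (labial) → [m]
2 segments change.

2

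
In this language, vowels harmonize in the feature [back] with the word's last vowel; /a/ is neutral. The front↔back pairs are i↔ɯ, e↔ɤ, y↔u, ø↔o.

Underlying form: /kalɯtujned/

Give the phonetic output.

[kalityjned]

/ɯ/ harmonizes with /e/ ([-back]) → [i]
/u/ harmonizes with /e/ ([-back]) → [y]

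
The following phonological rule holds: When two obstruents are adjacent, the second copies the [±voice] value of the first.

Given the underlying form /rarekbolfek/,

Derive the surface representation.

/b/ after /k/ (voiceless) → [p]

[rarekpolfek]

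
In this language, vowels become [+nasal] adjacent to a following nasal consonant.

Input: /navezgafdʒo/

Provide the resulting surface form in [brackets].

no segment meets the rule's conditions; no change.

[navezgafdʒo]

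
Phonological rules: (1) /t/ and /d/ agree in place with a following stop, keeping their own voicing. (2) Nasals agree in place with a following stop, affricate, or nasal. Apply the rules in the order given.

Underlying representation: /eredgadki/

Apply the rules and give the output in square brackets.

[ereggagki]

Rule 1: /d/ before /g/ (velar) → [g]
Rule 1: /d/ before /k/ (velar) → [g]
After rule 1: ereggagki
Rule 2: no segment meets the rule's conditions; no change.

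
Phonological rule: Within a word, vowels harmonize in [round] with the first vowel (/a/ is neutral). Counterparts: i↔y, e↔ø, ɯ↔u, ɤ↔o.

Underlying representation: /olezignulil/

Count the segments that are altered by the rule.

/e/ harmonizes with /o/ ([+round]) → [ø]
/i/ harmonizes with /o/ ([+round]) → [y]
/i/ harmonizes with /o/ ([+round]) → [y]
3 segments change.

3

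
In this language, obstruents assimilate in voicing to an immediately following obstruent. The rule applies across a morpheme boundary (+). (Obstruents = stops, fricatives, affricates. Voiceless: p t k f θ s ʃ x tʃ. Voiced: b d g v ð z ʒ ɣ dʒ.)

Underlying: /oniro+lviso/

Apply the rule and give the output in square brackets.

no segment meets the rule's conditions; no change.

[oniro+lviso]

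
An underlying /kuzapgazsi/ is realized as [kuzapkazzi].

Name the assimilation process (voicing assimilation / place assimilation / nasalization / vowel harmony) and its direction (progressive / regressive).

/g/→[k] /s/→[z].
Each target copies a feature from the preceding segment, so the direction is progressive.

voicing assimilation, progressive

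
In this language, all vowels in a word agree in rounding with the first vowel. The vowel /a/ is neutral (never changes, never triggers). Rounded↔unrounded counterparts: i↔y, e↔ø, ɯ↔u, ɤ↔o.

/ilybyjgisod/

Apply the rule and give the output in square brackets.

[ilibijgisɤd]

/y/ harmonizes with /i/ ([-round]) → [i]
/y/ harmonizes with /i/ ([-round]) → [i]
/o/ harmonizes with /i/ ([-round]) → [ɤ]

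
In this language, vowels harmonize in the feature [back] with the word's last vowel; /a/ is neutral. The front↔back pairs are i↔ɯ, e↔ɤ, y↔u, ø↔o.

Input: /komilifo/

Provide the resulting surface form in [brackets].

/i/ harmonizes with /o/ ([+back]) → [ɯ]
/i/ harmonizes with /o/ ([+back]) → [ɯ]

[komɯlɯfo]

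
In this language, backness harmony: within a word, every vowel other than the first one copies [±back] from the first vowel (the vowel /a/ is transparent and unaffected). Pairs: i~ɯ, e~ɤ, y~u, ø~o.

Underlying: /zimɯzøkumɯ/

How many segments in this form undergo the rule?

3

/ɯ/ harmonizes with /i/ ([-back]) → [i]
/u/ harmonizes with /i/ ([-back]) → [y]
/ɯ/ harmonizes with /i/ ([-back]) → [i]
3 segments change.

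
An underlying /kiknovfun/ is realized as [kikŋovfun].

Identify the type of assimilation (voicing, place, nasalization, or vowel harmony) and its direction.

/n/→[ŋ].
Each target copies a feature from the preceding segment, so the direction is progressive.

place assimilation, progressive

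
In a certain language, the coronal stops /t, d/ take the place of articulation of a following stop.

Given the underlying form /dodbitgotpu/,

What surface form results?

/d/ before /b/ (labial) → [b]
/t/ before /g/ (velar) → [k]
/t/ before /p/ (labial) → [p]

[dobbikgoppu]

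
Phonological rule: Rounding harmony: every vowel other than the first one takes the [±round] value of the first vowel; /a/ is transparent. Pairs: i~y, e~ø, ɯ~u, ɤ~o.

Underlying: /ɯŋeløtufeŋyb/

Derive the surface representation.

/ø/ harmonizes with /ɯ/ ([-round]) → [e]
/u/ harmonizes with /ɯ/ ([-round]) → [ɯ]
/y/ harmonizes with /ɯ/ ([-round]) → [i]

[ɯŋeletɯfeŋib]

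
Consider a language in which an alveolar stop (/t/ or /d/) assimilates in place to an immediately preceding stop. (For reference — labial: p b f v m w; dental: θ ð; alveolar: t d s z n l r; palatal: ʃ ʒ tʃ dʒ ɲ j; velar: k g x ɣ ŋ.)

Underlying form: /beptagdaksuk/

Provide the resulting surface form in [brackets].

/t/ after /p/ (labial) → [p]
/d/ after /g/ (velar) → [g]

[beppaggaksuk]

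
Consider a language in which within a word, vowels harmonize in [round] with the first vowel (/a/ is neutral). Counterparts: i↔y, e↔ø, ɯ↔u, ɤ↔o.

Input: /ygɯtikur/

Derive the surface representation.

[ygutykur]

/ɯ/ harmonizes with /y/ ([+round]) → [u]
/i/ harmonizes with /y/ ([+round]) → [y]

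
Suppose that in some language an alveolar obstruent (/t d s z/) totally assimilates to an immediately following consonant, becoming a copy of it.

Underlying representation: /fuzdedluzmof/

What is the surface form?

[fuddellummof]

/z/ before /d/ → [d] (total assimilation)
/d/ before /l/ → [l] (total assimilation)
/z/ before /m/ → [m] (total assimilation)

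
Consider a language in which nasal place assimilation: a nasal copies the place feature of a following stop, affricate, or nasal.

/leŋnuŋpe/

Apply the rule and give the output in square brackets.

[lennumpe]

/ŋ/ before /n/ (alveolar) → [n]
/ŋ/ before /p/ (labial) → [m]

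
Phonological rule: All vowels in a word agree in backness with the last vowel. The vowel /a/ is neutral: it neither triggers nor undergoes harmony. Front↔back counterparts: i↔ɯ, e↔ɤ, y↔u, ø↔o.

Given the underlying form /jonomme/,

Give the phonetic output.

[jønømme]

/o/ harmonizes with /e/ ([-back]) → [ø]
/o/ harmonizes with /e/ ([-back]) → [ø]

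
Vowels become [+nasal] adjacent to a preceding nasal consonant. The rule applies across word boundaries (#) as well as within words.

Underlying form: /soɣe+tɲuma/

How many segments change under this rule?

2

/u/ after nasal /ɲ/ → [ũ]
/a/ after nasal /m/ → [ã]
2 segments change.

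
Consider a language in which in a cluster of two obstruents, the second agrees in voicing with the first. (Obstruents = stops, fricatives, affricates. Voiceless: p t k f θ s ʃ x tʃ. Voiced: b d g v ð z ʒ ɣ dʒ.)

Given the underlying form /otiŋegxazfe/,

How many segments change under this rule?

2

/x/ after /g/ (voiced) → [ɣ]
/f/ after /z/ (voiced) → [v]
2 segments change.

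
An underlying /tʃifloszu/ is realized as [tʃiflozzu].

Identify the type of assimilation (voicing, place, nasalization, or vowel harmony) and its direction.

voicing assimilation, regressive

/s/→[z].
Each target copies a feature from the following segment, so the direction is regressive.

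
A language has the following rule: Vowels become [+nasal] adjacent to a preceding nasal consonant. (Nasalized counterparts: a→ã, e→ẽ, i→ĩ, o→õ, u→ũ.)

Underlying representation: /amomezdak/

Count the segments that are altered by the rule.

2

/o/ after nasal /m/ → [õ]
/e/ after nasal /m/ → [ẽ]
2 segments change.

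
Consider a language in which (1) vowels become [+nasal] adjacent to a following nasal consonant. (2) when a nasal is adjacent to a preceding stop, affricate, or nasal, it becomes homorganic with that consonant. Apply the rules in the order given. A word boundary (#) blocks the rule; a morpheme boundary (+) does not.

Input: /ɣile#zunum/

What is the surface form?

[ɣile#zũnũm]

Rule 1: /u/ before nasal /n/ → [ũ]
Rule 1: /u/ before nasal /m/ → [ũ]
After rule 1: ɣile#zũnũm
Rule 2: no segment meets the rule's conditions; no change.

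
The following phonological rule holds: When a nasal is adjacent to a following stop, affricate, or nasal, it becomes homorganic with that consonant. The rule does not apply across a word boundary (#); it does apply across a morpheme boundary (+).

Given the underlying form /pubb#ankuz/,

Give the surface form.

/n/ before /k/ (velar) → [ŋ]

[pubb#aŋkuz]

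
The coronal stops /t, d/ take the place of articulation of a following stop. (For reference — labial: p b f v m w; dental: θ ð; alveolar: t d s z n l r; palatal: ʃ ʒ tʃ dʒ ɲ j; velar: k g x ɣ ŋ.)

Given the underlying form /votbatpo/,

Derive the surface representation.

/t/ before /b/ (labial) → [p]
/t/ before /p/ (labial) → [p]

[vopbappo]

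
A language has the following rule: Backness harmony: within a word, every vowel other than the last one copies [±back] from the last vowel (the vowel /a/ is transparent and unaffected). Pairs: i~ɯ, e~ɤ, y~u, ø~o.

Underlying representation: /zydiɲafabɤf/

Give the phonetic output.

[zudɯɲafabɤf]

/y/ harmonizes with /ɤ/ ([+back]) → [u]
/i/ harmonizes with /ɤ/ ([+back]) → [ɯ]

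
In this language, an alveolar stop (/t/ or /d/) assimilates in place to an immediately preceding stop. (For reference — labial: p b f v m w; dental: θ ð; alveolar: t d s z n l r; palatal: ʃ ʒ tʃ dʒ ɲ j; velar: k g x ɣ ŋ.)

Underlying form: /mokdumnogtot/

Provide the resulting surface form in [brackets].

[mokgumnogkot]

/d/ after /k/ (velar) → [g]
/t/ after /g/ (velar) → [k]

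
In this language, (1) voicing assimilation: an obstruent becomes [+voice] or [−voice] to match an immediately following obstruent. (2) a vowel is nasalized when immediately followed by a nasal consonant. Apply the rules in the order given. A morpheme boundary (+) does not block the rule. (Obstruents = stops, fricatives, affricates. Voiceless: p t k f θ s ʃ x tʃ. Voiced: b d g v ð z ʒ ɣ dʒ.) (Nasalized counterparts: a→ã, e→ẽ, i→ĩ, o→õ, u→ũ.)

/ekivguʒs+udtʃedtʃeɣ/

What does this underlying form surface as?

[ekivguʃs+uttʃettʃeɣ]

Rule 1: /ʒ/ before /s/ (voiceless) → [ʃ]
Rule 1: /d/ before /tʃ/ (voiceless) → [t]
Rule 1: /d/ before /tʃ/ (voiceless) → [t]
After rule 1: ekivguʃs+uttʃettʃeɣ
Rule 2: no segment meets the rule's conditions; no change.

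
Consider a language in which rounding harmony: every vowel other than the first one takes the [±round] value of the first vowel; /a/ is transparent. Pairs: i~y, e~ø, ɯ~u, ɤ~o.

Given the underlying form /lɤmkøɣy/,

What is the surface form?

/ø/ harmonizes with /ɤ/ ([-round]) → [e]
/y/ harmonizes with /ɤ/ ([-round]) → [i]

[lɤmkeɣi]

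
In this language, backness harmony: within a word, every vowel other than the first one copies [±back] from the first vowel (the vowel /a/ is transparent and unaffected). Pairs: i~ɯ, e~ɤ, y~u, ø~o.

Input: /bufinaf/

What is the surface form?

/i/ harmonizes with /u/ ([+back]) → [ɯ]

[bufɯnaf]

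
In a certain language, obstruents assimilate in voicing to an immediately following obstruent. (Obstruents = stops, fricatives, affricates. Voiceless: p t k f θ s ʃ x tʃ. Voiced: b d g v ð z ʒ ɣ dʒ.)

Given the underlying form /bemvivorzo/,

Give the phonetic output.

[bemvivorzo]

no segment meets the rule's conditions; no change.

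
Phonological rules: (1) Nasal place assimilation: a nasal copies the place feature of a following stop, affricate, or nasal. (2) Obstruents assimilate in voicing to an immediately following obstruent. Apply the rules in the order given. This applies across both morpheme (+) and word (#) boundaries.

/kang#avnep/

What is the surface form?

[kaŋg#avnep]

Rule 1: /n/ before /g/ (velar) → [ŋ]
After rule 1: kaŋg#avnep
Rule 2: no segment meets the rule's conditions; no change.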